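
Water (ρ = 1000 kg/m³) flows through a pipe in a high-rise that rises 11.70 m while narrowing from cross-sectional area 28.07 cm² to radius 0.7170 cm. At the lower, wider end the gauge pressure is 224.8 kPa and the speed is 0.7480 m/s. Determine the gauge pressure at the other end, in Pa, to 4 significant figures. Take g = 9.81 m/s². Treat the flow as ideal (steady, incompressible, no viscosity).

By continuity, v₂ = v₁·A₁/A₂ = 0.7480·(28.07/1.615) = 13.00 m/s.
Energy conservation along the streamline gives P₂ = P₁ − ½ρ(v₂² − v₁²) − ρg(h₂ − h₁).
P₂ = 224800 + ½·1000·(0.7480² − 13.00²) − 1000·9.81·(+11.70) = 224800 + (-84230) − (114800) = 25800 Pa.

25800 Pa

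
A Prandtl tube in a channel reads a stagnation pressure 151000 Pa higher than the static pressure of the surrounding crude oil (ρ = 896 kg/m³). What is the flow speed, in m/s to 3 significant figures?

18.4 m/s

At the stagnation point the flow is brought to rest, so Bernoulli gives P_stag − P_static = ½ρv².
v = √(2ΔP/ρ) = √(2·151000/896) = 18.4 m/s.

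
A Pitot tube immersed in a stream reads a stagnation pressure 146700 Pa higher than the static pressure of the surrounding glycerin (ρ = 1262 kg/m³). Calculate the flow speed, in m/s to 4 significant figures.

v = 15.25 m/s

Bernoulli between the free stream and the stagnation point: ½ρv² = P_stag − P_static.
v = √(2ΔP/ρ) = √(2·146700/1262) = 15.25 m/s.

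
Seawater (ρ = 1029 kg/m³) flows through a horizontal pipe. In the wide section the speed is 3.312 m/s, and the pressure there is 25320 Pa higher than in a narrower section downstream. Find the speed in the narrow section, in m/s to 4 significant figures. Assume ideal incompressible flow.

Along the level pipe P + ½ρv² is conserved, hence v₂² = v₁² + 2(P₁ − P₂)/ρ.
v₂ = √(3.312² + 2·25320/1029) = √(10.97 + 49.21) = 7.758 m/s.

v₂ ≈ 7.758 m/s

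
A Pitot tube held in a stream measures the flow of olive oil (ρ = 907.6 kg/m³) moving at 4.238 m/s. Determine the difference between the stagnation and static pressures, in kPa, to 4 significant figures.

The dynamic pressure equals the rise in static pressure at the stagnation point: ΔP = ½ρv².
ΔP = ½·907.6·4.238² = 8151 Pa.

ΔP ≈ 8.151 kPa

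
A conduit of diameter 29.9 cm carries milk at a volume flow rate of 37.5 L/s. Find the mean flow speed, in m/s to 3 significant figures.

Q = 37.5 L/s = 0.0375 m³/s.
v = Q/A = 0.0375 / 0.0702 = 0.534 m/s.

v ≈ 0.534 m/s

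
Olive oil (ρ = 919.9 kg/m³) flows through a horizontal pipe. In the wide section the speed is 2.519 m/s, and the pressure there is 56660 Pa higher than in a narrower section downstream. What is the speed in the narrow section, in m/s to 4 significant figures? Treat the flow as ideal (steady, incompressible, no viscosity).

11.38 m/s

Horizontal Bernoulli: P₁ + ½ρv₁² = P₂ + ½ρv₂², so v₂² = v₁² + 2(P₁ − P₂)/ρ.
v₂ = √(2.519² + 2·56660/919.9) = √(6.345 + 123.2) = 11.38 m/s.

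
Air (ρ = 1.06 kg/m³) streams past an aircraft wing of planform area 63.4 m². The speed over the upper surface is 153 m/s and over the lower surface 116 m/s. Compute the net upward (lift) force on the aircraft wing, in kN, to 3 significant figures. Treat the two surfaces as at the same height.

F = 334 kN

The faster flow above has the lower pressure; Bernoulli (same height) gives ΔP = ½ρ(v_up² − v_low²).
ΔP = ½·1.06·(153² − 116²) = 5280 Pa.
Lift = ΔP · A = 5280 × 63.4 = 334000 N.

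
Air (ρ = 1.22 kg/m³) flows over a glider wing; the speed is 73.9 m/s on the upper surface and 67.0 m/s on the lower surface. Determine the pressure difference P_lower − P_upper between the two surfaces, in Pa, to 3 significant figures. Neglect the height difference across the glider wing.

593 Pa

With negligible Δh, P + ½ρv² is constant, so P_low − P_up = ½ρ(v_up² − v_low²).
ΔP = ½·1.22·(73.9² − 67.0²) = 593 Pa.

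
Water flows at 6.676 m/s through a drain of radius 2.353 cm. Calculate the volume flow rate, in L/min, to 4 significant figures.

Q = A·v = 0.001739 m² × 6.676 m/s = 0.01161 m³/s.
Converting: 0.01161 m³/s × 60000 = 696.7 L/min.

Q ≈ 696.7 L/min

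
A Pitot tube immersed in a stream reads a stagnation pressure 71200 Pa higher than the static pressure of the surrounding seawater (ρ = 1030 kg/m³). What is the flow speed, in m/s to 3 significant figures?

At the stagnation point the flow is brought to rest, so Bernoulli gives P_stag − P_static = ½ρv².
v = √(2ΔP/ρ) = √(2·71200/1030) = 11.8 m/s.

v = 11.8 m/s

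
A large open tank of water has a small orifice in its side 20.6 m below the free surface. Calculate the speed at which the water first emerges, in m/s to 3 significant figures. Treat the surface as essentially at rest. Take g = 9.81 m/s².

v ≈ 20.1 m/s

Bernoulli from surface to hole (P equal, v_surface ≈ 0): v = √(2gh) = √(2×9.81×20.6) = 20.1 m/s.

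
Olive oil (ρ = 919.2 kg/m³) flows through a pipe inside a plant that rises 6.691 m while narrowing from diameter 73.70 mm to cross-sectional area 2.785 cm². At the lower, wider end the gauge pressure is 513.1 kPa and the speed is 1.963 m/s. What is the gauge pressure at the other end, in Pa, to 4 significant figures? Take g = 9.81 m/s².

P₂ = 38990 Pa

Continuity gives A₁v₁ = A₂v₂, so v₂ = (42.66 cm²)/(2.785 cm²) × 1.963 m/s = 30.07 m/s.
Applying Bernoulli between the two ends and solving for P₂: P₂ = P₁ + ½ρ(v₁² − v₂²) − ρgΔh.
P₂ = 513100 + ½·919.2·(1.963² − 30.07²) − 919.2·9.81·(+6.691) = 513100 + (-413800) − (60340) = 38990 Pa.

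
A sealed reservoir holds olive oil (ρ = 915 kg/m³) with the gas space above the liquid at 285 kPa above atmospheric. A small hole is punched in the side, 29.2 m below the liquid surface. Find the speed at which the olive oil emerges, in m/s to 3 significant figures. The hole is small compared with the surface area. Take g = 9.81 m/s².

v ≈ 34.6 m/s

Take point 1 at the surface (v₁ ≈ 0) and point 2 at the hole (at atmospheric pressure). Bernoulli: P₁ + ρg h = P_atm + ½ρv₂².
With P₁ − P_atm = 285000 Pa, v₂ = √(2gh + 2ΔP/ρ) = √(2·9.81·29.2 + 2·285000/915) = 34.6 m/s.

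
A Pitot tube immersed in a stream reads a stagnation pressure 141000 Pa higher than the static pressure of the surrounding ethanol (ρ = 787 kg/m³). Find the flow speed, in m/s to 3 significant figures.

At the stagnation point the flow is brought to rest, so Bernoulli gives P_stag − P_static = ½ρv².
v = √(2ΔP/ρ) = √(2·141000/787) = 18.9 m/s.

18.9 m/s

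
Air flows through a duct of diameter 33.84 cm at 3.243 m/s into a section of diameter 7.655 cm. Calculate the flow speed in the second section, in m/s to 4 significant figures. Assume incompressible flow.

v₂ ≈ 63.37 m/s

Mass conservation (A₁v₁ = A₂v₂) gives v₂ = 3.243 × 899.4/46.02 = 63.37 m/s.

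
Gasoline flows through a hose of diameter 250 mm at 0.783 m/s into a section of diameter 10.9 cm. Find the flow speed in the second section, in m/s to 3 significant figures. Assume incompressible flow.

v₂ ≈ 4.12 m/s

The volume flow rate is constant, so v₂ = (A₁/A₂)v₁ = (491/93.3)·0.783 = 4.12 m/s.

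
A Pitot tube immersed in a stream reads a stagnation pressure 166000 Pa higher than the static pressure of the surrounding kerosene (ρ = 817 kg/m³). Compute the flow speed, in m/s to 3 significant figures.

At the stagnation point the flow is brought to rest, so Bernoulli gives P_stag − P_static = ½ρv².
v = √(2ΔP/ρ) = √(2·166000/817) = 20.2 m/s.

v ≈ 20.2 m/s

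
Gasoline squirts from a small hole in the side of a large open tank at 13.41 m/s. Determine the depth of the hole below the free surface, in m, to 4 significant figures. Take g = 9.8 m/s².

h = 9.175 m

Inverting v = √(2gh) gives h = v² / 2g.
h = 13.41²/(2·9.8) = 179.8/19.60 = 9.175 m.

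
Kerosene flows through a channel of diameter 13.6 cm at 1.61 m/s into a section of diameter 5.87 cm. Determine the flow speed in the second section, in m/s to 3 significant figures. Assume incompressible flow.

The volume flow rate is constant, so v₂ = (A₁/A₂)v₁ = (145/27.1)·1.61 = 8.64 m/s.

8.64 m/s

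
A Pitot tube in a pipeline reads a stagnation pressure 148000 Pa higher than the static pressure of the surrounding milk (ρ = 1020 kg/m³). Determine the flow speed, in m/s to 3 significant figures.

Bernoulli between the free stream and the stagnation point: ½ρv² = P_stag − P_static.
v = √(2ΔP/ρ) = √(2·148000/1020) = 17.0 m/s.

v ≈ 17.0 m/s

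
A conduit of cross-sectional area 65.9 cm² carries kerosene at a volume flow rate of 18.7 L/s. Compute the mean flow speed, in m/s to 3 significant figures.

v = 2.84 m/s

Q = 18.7 L/s = 0.0187 m³/s.
v = Q/A = 0.0187 / 0.00659 = 2.84 m/s.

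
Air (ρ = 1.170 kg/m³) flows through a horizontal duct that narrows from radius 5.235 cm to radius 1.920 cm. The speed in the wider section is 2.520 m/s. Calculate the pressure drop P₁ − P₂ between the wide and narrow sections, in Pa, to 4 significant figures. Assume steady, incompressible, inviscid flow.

Continuity gives A₁v₁ = A₂v₂, so v₂ = (86.10 cm²)/(11.58 cm²) × 2.520 m/s = 18.73 m/s.
Along the horizontal streamline, P + ½ρv² is constant.
P₁ − P₂ = ½·1.170·(18.73² − 2.520²) = ½·1.170·344.6 = 201.6 Pa.

ΔP ≈ 201.6 Pa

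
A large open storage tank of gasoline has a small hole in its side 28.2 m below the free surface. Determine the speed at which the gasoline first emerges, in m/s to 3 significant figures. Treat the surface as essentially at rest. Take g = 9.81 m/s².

v ≈ 23.5 m/s

The surface is effectively still and both ends are open, so ½v² = gh and v = √(2·9.81·28.2) = 23.5 m/s.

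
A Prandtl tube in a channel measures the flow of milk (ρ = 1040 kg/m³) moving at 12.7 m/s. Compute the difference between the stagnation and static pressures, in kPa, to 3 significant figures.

Bernoulli between the free stream and the stagnation point: ½ρv² = P_stag − P_static.
ΔP = ½·1040·12.7² = 83900 Pa.

ΔP ≈ 83.9 kPa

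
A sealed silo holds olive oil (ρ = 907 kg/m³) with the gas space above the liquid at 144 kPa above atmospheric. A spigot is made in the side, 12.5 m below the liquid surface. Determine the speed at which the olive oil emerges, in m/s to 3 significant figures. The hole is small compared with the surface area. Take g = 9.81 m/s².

v ≈ 23.7 m/s

Take point 1 at the surface (v₁ ≈ 0) and point 2 at the hole (at atmospheric pressure). Bernoulli: P₁ + ρg h = P_atm + ½ρv₂².
With P₁ − P_atm = 144000 Pa, v₂ = √(2gh + 2ΔP/ρ) = √(2·9.81·12.5 + 2·144000/907) = 23.7 m/s.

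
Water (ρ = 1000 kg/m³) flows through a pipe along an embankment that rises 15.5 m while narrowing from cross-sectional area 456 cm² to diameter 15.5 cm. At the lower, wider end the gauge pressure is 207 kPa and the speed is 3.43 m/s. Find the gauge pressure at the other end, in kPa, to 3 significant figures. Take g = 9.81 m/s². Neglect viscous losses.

26.5 kPa

Continuity gives A₁v₁ = A₂v₂, so v₂ = (456 cm²)/(189 cm²) × 3.43 m/s = 8.29 m/s.
Bernoulli: P₁ + ½ρv₁² + ρg h₁ = P₂ + ½ρv₂² + ρg h₂, so P₂ = P₁ + ½ρ(v₁² − v₂²) − ρg(h₂ − h₁).
P₂ = 207000 + ½·1000·(3.43² − 8.29²) − 1000·9.81·(+15.5) = 207000 + (-28500) − (152000) = 26500 Pa.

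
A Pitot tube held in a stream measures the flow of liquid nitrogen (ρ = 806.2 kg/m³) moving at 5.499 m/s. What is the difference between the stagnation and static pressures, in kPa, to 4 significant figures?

ΔP ≈ 12.19 kPa

The dynamic pressure equals the rise in static pressure at the stagnation point: ΔP = ½ρv².
ΔP = ½·806.2·5.499² = 12190 Pa.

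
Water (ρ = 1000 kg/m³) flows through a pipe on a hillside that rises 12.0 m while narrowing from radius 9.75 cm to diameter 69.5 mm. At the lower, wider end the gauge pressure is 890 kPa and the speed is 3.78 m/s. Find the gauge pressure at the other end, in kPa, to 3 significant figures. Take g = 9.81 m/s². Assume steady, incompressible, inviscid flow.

P₂ ≈ 337 kPa

Continuity gives A₁v₁ = A₂v₂, so v₂ = (299 cm²)/(37.9 cm²) × 3.78 m/s = 29.8 m/s.
Applying Bernoulli between the two ends and solving for P₂: P₂ = P₁ + ½ρ(v₁² − v₂²) − ρgΔh.
P₂ = 890000 + ½·1000·(3.78² − 29.8²) − 1000·9.81·(+12.0) = 890000 + (-436000) − (118000) = 337000 Pa.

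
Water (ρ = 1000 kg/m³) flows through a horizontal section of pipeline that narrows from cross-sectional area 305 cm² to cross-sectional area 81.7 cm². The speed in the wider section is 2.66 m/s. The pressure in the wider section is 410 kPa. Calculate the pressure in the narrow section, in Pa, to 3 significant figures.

P₂ = 364000 Pa

The volume flow rate is constant, so v₂ = (A₁/A₂)v₁ = (305/81.7)·2.66 = 9.93 m/s.
The pipe is horizontal, so Bernoulli reduces to P₁ + ½ρv₁² = P₂ + ½ρv₂².
P₂ = P₁ − ½ρ(v₂² − v₁²) = 410000 − ½·1000·(9.93² − 2.66²) = 410000 − 45800 = 364000 Pa.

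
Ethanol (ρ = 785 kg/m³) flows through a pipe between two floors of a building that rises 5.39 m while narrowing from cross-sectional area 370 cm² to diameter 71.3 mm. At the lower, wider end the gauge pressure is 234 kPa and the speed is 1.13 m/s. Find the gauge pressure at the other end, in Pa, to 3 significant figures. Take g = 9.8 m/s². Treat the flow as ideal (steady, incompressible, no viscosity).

The volume flow rate is constant, so v₂ = (A₁/A₂)v₁ = (370/39.9)·1.13 = 10.5 m/s.
Applying Bernoulli between the two ends and solving for P₂: P₂ = P₁ + ½ρ(v₁² − v₂²) − ρgΔh.
P₂ = 234000 + ½·785·(1.13² − 10.5²) − 785·9.8·(+5.39) = 234000 + (-42500) − (41500) = 150000 Pa.

150000 Pa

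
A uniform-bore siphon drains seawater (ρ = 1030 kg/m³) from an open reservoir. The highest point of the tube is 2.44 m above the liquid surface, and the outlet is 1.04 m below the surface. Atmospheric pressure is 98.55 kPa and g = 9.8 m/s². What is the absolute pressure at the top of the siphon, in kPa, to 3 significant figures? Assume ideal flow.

From the surface to the outlet (both open to atmosphere, surface at rest): v = √(2g·h_out) = √(2·9.8·1.04) = 4.51 m/s.
With constant cross-section the crest speed equals v; applying Bernoulli from the surface up to the crest, P_top = P_atm − ½ρv² − ρg·h_top.
P_top = 98550 − ½·1030·4.51² − 1030·9.8·2.44 = 63400 Pa.

P_top = 63.4 kPa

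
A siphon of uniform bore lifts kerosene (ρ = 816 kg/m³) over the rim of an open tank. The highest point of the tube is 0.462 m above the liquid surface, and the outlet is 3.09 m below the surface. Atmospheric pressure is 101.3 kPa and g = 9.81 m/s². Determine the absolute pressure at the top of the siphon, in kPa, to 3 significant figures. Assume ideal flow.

Bernoulli surface→outlet gives ½v² = g·h_out, so v = √(2·9.81·3.09) = 7.79 m/s.
Continuity keeps v the same throughout the tube; from surface to crest, P_atm + 0 = P_top + ½ρv² + ρg·h_top.
P_top = 101300 − ½·816·7.79² − 816·9.81·0.462 = 72900 Pa.

P_top ≈ 72.9 kPa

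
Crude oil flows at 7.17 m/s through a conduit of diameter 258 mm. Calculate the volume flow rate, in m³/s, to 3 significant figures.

Q = A·v = 0.0523 m² × 7.17 m/s = 0.375 m³/s.

0.375 m³/s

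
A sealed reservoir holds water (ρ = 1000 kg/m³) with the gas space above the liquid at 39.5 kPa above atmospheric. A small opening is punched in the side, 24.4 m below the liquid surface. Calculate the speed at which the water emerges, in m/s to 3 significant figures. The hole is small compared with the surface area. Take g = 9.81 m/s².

v = 23.6 m/s

Take point 1 at the surface (v₁ ≈ 0) and point 2 at the hole (at atmospheric pressure). Bernoulli: P₁ + ρg h = P_atm + ½ρv₂².
With P₁ − P_atm = 39500 Pa, v₂ = √(2gh + 2ΔP/ρ) = √(2·9.81·24.4 + 2·39500/1000) = 23.6 m/s.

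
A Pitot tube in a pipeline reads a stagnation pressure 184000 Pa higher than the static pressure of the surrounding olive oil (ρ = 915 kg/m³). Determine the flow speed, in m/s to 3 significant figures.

At the stagnation point the flow is brought to rest, so Bernoulli gives P_stag − P_static = ½ρv².
v = √(2ΔP/ρ) = √(2·184000/915) = 20.1 m/s.

v ≈ 20.1 m/s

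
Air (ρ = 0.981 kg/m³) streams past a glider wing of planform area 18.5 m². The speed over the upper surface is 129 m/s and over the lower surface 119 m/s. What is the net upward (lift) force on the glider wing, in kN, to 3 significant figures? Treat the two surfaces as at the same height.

From P + ½ρv² = const at equal height, P_low − P_up = ½ρ(v_up² − v_low²).
ΔP = ½·0.981·(129² − 119²) = 1220 Pa.
Lift = ΔP · A = 1220 × 18.5 = 22500 N.

F ≈ 22.5 kN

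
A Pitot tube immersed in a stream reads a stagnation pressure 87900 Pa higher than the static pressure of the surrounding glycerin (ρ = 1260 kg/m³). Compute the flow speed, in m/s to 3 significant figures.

The dynamic pressure equals the rise in static pressure at the stagnation point: ΔP = ½ρv².
v = √(2ΔP/ρ) = √(2·87900/1260) = 11.8 m/s.

11.8 m/s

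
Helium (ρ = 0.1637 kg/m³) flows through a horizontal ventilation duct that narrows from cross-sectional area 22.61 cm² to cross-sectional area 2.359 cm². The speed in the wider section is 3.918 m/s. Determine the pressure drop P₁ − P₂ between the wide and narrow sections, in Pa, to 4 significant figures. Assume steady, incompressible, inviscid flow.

The volume flow rate is constant, so v₂ = (A₁/A₂)v₁ = (22.61/2.359)·3.918 = 37.55 m/s.
Bernoulli (h₁ = h₂): P₁ − P₂ = ½ρ(v₂² − v₁²).
P₁ − P₂ = ½·0.1637·(37.55² − 3.918²) = ½·0.1637·1395 = 114.2 Pa.

ΔP ≈ 114.2 Pa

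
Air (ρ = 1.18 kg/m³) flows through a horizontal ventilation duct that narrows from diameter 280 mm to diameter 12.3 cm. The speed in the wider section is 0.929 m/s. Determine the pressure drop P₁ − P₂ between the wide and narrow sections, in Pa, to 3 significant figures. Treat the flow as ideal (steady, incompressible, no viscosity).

ΔP ≈ 13.2 Pa

Mass conservation (A₁v₁ = A₂v₂) gives v₂ = 0.929 × 616/119 = 4.81 m/s.
Bernoulli (h₁ = h₂): P₁ − P₂ = ½ρ(v₂² − v₁²).
P₁ − P₂ = ½·1.18·(4.81² − 0.929²) = ½·1.18·22.3 = 13.2 Pa.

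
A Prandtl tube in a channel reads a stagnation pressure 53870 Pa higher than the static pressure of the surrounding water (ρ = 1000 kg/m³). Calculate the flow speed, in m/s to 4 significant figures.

Bernoulli between the free stream and the stagnation point: ½ρv² = P_stag − P_static.
v = √(2ΔP/ρ) = √(2·53870/1000) = 10.38 m/s.

v ≈ 10.38 m/s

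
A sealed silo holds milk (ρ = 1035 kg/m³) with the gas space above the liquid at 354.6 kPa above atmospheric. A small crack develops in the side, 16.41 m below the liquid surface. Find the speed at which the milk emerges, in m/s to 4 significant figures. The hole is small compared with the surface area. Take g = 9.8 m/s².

31.73 m/s

Take point 1 at the surface (v₁ ≈ 0) and point 2 at the hole (at atmospheric pressure). Bernoulli: P₁ + ρg h = P_atm + ½ρv₂².
With P₁ − P_atm = 354600 Pa, v₂ = √(2gh + 2ΔP/ρ) = √(2·9.8·16.41 + 2·354600/1035) = 31.73 m/s.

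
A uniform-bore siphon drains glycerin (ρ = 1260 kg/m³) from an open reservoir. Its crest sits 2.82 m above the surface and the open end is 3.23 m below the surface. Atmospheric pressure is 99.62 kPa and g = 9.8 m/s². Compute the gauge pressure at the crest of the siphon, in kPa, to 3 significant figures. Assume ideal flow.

The outlet speed comes from Torricelli: v = √(2g·3.23) = 7.96 m/s.
With constant cross-section the crest speed equals v; applying Bernoulli from the surface up to the crest, P_top = P_atm − ½ρv² − ρg·h_top.
P_top = 99620 − ½·1260·7.96² − 1260·9.8·2.82 = 24900 Pa. So P_gauge = P_top − P_atm = -74700 Pa.

P_gauge ≈ -74.7 kPa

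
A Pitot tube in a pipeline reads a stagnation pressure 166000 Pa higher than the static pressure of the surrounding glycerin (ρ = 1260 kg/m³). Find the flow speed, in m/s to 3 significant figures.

v ≈ 16.2 m/s

Bernoulli between the free stream and the stagnation point: ½ρv² = P_stag − P_static.
v = √(2ΔP/ρ) = √(2·166000/1260) = 16.2 m/s.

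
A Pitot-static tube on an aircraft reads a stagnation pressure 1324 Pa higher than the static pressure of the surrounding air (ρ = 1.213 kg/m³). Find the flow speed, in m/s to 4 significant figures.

Bernoulli between the free stream and the stagnation point: ½ρv² = P_stag − P_static.
v = √(2ΔP/ρ) = √(2·1324/1.213) = 46.72 m/s.

v = 46.72 m/s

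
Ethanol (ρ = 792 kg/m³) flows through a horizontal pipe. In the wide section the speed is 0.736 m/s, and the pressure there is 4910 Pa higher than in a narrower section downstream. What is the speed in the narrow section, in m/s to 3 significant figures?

With h₁ = h₂, rearranging Bernoulli gives v₂ = √(v₁² + 2ΔP/ρ).
v₂ = √(0.736² + 2·4910/792) = √(0.542 + 12.4) = 3.60 m/s.

v₂ = 3.60 m/s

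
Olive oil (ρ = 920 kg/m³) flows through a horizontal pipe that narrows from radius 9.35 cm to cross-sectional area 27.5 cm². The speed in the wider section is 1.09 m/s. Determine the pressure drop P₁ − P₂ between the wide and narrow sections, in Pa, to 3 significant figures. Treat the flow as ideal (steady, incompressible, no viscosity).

By continuity, v₂ = v₁·A₁/A₂ = 1.09·(275/27.5) = 10.9 m/s.
With no height change, Bernoulli's equation is P₁ + ½ρv₁² = P₂ + ½ρv₂².
P₁ − P₂ = ½·920·(10.9² − 1.09²) = ½·920·117 = 54000 Pa.

54000 Pa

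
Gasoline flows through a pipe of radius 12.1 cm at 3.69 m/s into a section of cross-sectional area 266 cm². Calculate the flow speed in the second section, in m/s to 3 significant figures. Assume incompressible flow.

The volume flow rate is constant, so v₂ = (A₁/A₂)v₁ = (460/266)·3.69 = 6.38 m/s.

v₂ ≈ 6.38 m/s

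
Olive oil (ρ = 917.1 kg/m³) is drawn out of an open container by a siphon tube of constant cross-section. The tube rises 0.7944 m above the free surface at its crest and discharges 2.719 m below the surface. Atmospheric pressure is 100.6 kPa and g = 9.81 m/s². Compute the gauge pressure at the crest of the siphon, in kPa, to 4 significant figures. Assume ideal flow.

P_gauge ≈ -31.61 kPa

The outlet speed comes from Torricelli: v = √(2g·2.719) = 7.304 m/s.
The bore is uniform, so the speed at the crest is the same v. Bernoulli surface→crest: P_atm = P_top + ½ρv² + ρg·h_top.
P_top = 100600 − ½·917.1·7.304² − 917.1·9.81·0.7944 = 68990 Pa. So P_gauge = P_top − P_atm = -31610 Pa.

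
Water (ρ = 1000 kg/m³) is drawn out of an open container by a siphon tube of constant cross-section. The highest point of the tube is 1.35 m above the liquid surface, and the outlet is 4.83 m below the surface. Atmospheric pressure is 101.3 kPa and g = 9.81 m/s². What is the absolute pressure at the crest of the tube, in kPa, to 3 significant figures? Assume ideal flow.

The outlet speed comes from Torricelli: v = √(2g·4.83) = 9.73 m/s.
The bore is uniform, so the speed at the crest is the same v. Bernoulli surface→crest: P_atm = P_top + ½ρv² + ρg·h_top.
P_top = 101300 − ½·1000·9.73² − 1000·9.81·1.35 = 40700 Pa.

P_top ≈ 40.7 kPa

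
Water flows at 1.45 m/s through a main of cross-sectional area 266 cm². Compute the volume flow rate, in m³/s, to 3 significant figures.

Q = 0.0386 m³/s

Q = A·v = 0.0266 m² × 1.45 m/s = 0.0386 m³/s.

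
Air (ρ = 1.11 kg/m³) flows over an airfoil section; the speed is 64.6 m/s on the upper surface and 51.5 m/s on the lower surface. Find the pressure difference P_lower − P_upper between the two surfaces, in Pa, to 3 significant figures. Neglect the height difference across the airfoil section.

Bernoulli (same height): P_lower − P_upper = ½ρ(v_upper² − v_lower²).
ΔP = ½·1.11·(64.6² − 51.5²) = 844 Pa.

844 Pa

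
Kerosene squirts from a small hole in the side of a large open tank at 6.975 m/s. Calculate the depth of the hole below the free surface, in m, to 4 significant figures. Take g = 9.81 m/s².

For a small hole in a large open tank, ½v² = gh, giving h = v²/(2g).
h = 6.975²/(2·9.81) = 48.65/19.62 = 2.480 m.

h ≈ 2.480 m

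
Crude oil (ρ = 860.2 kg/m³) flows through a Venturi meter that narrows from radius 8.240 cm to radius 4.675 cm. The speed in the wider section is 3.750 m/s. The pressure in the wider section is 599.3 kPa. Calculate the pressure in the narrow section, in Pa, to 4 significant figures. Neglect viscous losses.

Mass conservation (A₁v₁ = A₂v₂) gives v₂ = 3.750 × 213.3/68.66 = 11.65 m/s.
Along the horizontal streamline, P + ½ρv² is constant.
P₂ = P₁ − ½ρ(v₂² − v₁²) = 599300 − ½·860.2·(11.65² − 3.750²) = 599300 − 52330 = 547000 Pa.

547000 Pa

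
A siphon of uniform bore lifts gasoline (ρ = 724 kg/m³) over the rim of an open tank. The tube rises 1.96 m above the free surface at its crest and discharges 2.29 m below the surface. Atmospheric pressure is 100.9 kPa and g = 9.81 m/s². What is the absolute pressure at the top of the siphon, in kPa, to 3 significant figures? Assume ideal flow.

Bernoulli surface→outlet gives ½v² = g·h_out, so v = √(2·9.81·2.29) = 6.70 m/s.
With constant cross-section the crest speed equals v; applying Bernoulli from the surface up to the crest, P_top = P_atm − ½ρv² − ρg·h_top.
P_top = 100900 − ½·724·6.70² − 724·9.81·1.96 = 70700 Pa.

70.7 kPa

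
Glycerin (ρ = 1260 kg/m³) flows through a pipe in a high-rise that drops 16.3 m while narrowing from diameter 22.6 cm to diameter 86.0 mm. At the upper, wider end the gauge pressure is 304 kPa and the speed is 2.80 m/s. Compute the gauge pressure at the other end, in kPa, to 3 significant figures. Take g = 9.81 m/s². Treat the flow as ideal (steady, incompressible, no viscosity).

Continuity gives A₁v₁ = A₂v₂, so v₂ = (401 cm²)/(58.1 cm²) × 2.80 m/s = 19.3 m/s.
Energy conservation along the streamline gives P₂ = P₁ − ½ρ(v₂² − v₁²) − ρg(h₂ − h₁).
P₂ = 304000 + ½·1260·(2.80² − 19.3²) − 1260·9.81·(−16.3) = 304000 + (-231000) − (-201000) = 275000 Pa.

275 kPa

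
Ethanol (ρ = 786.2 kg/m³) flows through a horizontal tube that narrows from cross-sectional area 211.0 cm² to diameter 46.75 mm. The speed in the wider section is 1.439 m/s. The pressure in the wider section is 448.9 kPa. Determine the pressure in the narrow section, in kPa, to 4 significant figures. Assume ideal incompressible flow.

326.7 kPa

By continuity, v₂ = v₁·A₁/A₂ = 1.439·(211.0/17.17) = 17.69 m/s.
The pipe is horizontal, so Bernoulli reduces to P₁ + ½ρv₁² = P₂ + ½ρv₂².
P₂ = P₁ − ½ρ(v₂² − v₁²) = 448900 − ½·786.2·(17.69² − 1.439²) = 448900 − 122200 = 326700 Pa.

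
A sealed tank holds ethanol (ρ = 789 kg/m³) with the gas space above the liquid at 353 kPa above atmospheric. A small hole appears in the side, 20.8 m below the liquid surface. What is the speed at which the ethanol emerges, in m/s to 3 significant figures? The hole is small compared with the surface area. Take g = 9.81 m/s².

36.1 m/s

Take point 1 at the surface (v₁ ≈ 0) and point 2 at the hole (at atmospheric pressure). Bernoulli: P₁ + ρg h = P_atm + ½ρv₂².
With P₁ − P_atm = 353000 Pa, v₂ = √(2gh + 2ΔP/ρ) = √(2·9.81·20.8 + 2·353000/789) = 36.1 m/s.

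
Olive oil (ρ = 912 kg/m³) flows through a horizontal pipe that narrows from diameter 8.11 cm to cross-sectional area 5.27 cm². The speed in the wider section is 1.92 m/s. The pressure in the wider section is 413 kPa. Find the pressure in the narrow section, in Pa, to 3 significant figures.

P₂ = 253000 Pa

The volume flow rate is constant, so v₂ = (A₁/A₂)v₁ = (51.7/5.27)·1.92 = 18.8 m/s.
Bernoulli (h₁ = h₂): P₁ − P₂ = ½ρ(v₂² − v₁²).
P₂ = P₁ − ½ρ(v₂² − v₁²) = 413000 − ½·912·(18.8² − 1.92²) = 413000 − 160000 = 253000 Pa.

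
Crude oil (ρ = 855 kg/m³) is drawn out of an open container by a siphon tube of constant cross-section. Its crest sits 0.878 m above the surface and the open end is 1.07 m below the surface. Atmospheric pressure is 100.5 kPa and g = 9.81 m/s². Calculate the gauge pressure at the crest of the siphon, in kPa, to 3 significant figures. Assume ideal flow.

The outlet speed comes from Torricelli: v = √(2g·1.07) = 4.58 m/s.
Continuity keeps v the same throughout the tube; from surface to crest, P_atm + 0 = P_top + ½ρv² + ρg·h_top.
P_top = 100500 − ½·855·4.58² − 855·9.81·0.878 = 84200 Pa. So P_gauge = P_top − P_atm = -16300 Pa.

P_gauge ≈ -16.3 kPa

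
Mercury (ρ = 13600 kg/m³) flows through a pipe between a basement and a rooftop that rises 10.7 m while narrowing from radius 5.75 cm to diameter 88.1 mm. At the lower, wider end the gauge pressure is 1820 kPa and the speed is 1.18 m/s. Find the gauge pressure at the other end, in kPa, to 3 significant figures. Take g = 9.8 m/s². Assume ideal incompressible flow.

Mass conservation (A₁v₁ = A₂v₂) gives v₂ = 1.18 × 104/61.0 = 2.01 m/s.
Energy conservation along the streamline gives P₂ = P₁ − ½ρ(v₂² − v₁²) − ρg(h₂ − h₁).
P₂ = 1820000 + ½·13600·(1.18² − 2.01²) − 13600·9.8·(+10.7) = 1820000 + (-18000) − (1430000) = 376000 Pa.

P₂ ≈ 376 kPa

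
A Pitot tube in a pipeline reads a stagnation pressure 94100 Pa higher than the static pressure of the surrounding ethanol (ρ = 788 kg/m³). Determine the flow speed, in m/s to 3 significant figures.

v = 15.5 m/s

The dynamic pressure equals the rise in static pressure at the stagnation point: ΔP = ½ρv².
v = √(2ΔP/ρ) = √(2·94100/788) = 15.5 m/s.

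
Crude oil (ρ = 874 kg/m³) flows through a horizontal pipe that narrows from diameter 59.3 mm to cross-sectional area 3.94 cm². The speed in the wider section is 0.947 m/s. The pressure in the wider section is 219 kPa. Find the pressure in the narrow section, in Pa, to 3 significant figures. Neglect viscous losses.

Continuity gives A₁v₁ = A₂v₂, so v₂ = (27.6 cm²)/(3.94 cm²) × 0.947 m/s = 6.64 m/s.
Along the horizontal streamline, P + ½ρv² is constant.
P₂ = P₁ − ½ρ(v₂² − v₁²) = 219000 − ½·874·(6.64² − 0.947²) = 219000 − 18900 = 200000 Pa.

P₂ = 200000 Pa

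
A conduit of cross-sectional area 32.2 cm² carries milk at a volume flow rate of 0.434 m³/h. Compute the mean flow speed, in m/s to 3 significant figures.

Q = 0.434 m³/h = 0.000121 m³/s.
v = Q/A = 0.000121 / 0.00322 = 0.0374 m/s.

0.0374 m/s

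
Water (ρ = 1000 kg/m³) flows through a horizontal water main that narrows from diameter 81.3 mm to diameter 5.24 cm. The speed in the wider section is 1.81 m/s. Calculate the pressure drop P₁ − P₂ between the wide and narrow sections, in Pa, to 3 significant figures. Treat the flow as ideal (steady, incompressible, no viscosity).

By continuity, v₂ = v₁·A₁/A₂ = 1.81·(51.9/21.6) = 4.36 m/s.
Along the horizontal streamline, P + ½ρv² is constant.
P₁ − P₂ = ½·1000·(4.36² − 1.81²) = ½·1000·15.7 = 7850 Pa.

ΔP = 7850 Pa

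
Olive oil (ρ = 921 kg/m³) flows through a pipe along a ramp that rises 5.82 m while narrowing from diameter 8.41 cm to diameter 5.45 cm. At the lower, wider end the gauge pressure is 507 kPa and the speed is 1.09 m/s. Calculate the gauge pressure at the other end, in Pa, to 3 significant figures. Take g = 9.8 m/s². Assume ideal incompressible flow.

P₂ = 452000 Pa

Continuity gives A₁v₁ = A₂v₂, so v₂ = (55.5 cm²)/(23.3 cm²) × 1.09 m/s = 2.60 m/s.
Applying Bernoulli between the two ends and solving for P₂: P₂ = P₁ + ½ρ(v₁² − v₂²) − ρgΔh.
P₂ = 507000 + ½·921·(1.09² − 2.60²) − 921·9.8·(+5.82) = 507000 + (-2560) − (52500) = 452000 Pa.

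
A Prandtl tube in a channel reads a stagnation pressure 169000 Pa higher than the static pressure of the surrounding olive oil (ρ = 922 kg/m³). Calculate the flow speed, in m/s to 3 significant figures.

At the stagnation point the flow is brought to rest, so Bernoulli gives P_stag − P_static = ½ρv².
v = √(2ΔP/ρ) = √(2·169000/922) = 19.1 m/s.

v ≈ 19.1 m/s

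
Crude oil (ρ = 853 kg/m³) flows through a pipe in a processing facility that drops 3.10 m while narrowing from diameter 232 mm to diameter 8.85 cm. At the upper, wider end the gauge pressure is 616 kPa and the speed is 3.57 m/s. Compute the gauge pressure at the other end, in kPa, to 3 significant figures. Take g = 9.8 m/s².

Mass conservation (A₁v₁ = A₂v₂) gives v₂ = 3.57 × 423/61.5 = 24.5 m/s.
Energy conservation along the streamline gives P₂ = P₁ − ½ρ(v₂² − v₁²) − ρg(h₂ − h₁).
P₂ = 616000 + ½·853·(3.57² − 24.5²) − 853·9.8·(−3.10) = 616000 + (-251000) − (-25900) = 391000 Pa.

P₂ ≈ 391 kPa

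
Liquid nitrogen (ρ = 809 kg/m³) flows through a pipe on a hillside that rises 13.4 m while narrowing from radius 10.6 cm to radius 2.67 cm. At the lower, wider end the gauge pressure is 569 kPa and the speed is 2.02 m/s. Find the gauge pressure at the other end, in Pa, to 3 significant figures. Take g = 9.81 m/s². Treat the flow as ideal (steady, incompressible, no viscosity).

P₂ ≈ 54300 Pa

By continuity, v₂ = v₁·A₁/A₂ = 2.02·(353/22.4) = 31.8 m/s.
Applying Bernoulli between the two ends and solving for P₂: P₂ = P₁ + ½ρ(v₁² − v₂²) − ρgΔh.
P₂ = 569000 + ½·809·(2.02² − 31.8²) − 809·9.81·(+13.4) = 569000 + (-408000) − (106000) = 54300 Pa.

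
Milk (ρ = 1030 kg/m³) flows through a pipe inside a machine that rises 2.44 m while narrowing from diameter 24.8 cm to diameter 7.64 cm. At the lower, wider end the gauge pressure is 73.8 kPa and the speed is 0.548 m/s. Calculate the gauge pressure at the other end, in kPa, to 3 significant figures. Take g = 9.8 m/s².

Mass conservation (A₁v₁ = A₂v₂) gives v₂ = 0.548 × 483/45.8 = 5.77 m/s.
Bernoulli: P₁ + ½ρv₁² + ρg h₁ = P₂ + ½ρv₂² + ρg h₂, so P₂ = P₁ + ½ρ(v₁² − v₂²) − ρg(h₂ − h₁).
P₂ = 73800 + ½·1030·(0.548² − 5.77²) − 1030·9.8·(+2.44) = 73800 + (-17000) − (24600) = 32200 Pa.

P₂ ≈ 32.2 kPa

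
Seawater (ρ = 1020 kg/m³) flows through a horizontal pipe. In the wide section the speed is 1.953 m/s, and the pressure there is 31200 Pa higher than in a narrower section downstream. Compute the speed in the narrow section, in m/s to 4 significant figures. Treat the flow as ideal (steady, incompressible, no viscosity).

v₂ = 8.062 m/s

Along the level pipe P + ½ρv² is conserved, hence v₂² = v₁² + 2(P₁ − P₂)/ρ.
v₂ = √(1.953² + 2·31200/1020) = √(3.814 + 61.18) = 8.062 m/s.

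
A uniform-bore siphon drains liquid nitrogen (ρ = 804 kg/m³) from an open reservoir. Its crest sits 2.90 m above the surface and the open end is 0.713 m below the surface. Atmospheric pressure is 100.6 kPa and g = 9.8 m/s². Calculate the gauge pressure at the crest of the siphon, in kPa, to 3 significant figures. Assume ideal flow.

P_gauge ≈ -28.5 kPa

From the surface to the outlet (both open to atmosphere, surface at rest): v = √(2g·h_out) = √(2·9.8·0.713) = 3.74 m/s.
The bore is uniform, so the speed at the crest is the same v. Bernoulli surface→crest: P_atm = P_top + ½ρv² + ρg·h_top.
P_top = 100600 − ½·804·3.74² − 804·9.8·2.90 = 72100 Pa. So P_gauge = P_top − P_atm = -28500 Pa.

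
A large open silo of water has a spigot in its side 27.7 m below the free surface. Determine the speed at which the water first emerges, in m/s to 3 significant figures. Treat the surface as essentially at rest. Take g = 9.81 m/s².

v ≈ 23.3 m/s

With the surface at rest and both surface and jet at atmospheric pressure, Bernoulli gives ρg h = ½ρv², so v = √(2gh) = √(2·9.81·27.7) = 23.3 m/s.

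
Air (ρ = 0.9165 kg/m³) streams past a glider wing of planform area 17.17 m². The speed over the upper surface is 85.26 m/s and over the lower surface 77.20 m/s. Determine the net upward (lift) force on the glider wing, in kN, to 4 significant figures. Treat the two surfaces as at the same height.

F = 10.30 kN

From P + ½ρv² = const at equal height, P_low − P_up = ½ρ(v_up² − v_low²).
ΔP = ½·0.9165·(85.26² − 77.20²) = 600.0 Pa.
Lift = ΔP · A = 600.0 × 17.17 = 10300 N.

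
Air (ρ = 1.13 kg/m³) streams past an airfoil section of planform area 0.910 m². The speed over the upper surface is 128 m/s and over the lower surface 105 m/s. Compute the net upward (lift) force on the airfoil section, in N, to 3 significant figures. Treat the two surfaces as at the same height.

From P + ½ρv² = const at equal height, P_low − P_up = ½ρ(v_up² − v_low²).
ΔP = ½·1.13·(128² − 105²) = 3030 Pa.
Lift = ΔP · A = 3030 × 0.910 = 2760 N.

F ≈ 2760 N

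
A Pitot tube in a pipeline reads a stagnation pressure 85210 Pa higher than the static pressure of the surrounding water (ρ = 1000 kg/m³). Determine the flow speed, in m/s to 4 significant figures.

At the stagnation point the flow is brought to rest, so Bernoulli gives P_stag − P_static = ½ρv².
v = √(2ΔP/ρ) = √(2·85210/1000) = 13.05 m/s.

v ≈ 13.05 m/s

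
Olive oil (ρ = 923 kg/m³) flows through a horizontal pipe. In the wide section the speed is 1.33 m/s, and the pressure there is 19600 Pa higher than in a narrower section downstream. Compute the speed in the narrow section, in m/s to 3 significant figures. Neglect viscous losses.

Along the level pipe P + ½ρv² is conserved, hence v₂² = v₁² + 2(P₁ − P₂)/ρ.
v₂ = √(1.33² + 2·19600/923) = √(1.77 + 42.5) = 6.65 m/s.

6.65 m/s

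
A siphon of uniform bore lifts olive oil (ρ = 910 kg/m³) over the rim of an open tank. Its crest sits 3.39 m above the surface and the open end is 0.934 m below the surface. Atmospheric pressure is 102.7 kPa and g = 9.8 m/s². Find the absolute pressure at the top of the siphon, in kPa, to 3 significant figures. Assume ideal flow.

From the surface to the outlet (both open to atmosphere, surface at rest): v = √(2g·h_out) = √(2·9.8·0.934) = 4.28 m/s.
With constant cross-section the crest speed equals v; applying Bernoulli from the surface up to the crest, P_top = P_atm − ½ρv² − ρg·h_top.
P_top = 102700 − ½·910·4.28² − 910·9.8·3.39 = 64100 Pa.

64.1 kPa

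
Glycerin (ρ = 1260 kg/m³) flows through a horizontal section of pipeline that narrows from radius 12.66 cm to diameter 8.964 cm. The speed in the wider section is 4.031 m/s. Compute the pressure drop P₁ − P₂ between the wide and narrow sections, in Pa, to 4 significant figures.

The volume flow rate is constant, so v₂ = (A₁/A₂)v₁ = (503.5/63.11)·4.031 = 32.16 m/s.
Bernoulli (h₁ = h₂): P₁ − P₂ = ½ρ(v₂² − v₁²).
P₁ − P₂ = ½·1260·(32.16² − 4.031²) = ½·1260·1018 = 641400 Pa.

ΔP = 641400 Pa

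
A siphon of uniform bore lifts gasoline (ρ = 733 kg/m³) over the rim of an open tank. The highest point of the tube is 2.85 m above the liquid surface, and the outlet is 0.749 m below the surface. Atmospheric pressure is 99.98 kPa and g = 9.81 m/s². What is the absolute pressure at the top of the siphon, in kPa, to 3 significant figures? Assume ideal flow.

The outlet speed comes from Torricelli: v = √(2g·0.749) = 3.83 m/s.
With constant cross-section the crest speed equals v; applying Bernoulli from the surface up to the crest, P_top = P_atm − ½ρv² − ρg·h_top.
P_top = 99980 − ½·733·3.83² − 733·9.81·2.85 = 74100 Pa.

74.1 kPa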